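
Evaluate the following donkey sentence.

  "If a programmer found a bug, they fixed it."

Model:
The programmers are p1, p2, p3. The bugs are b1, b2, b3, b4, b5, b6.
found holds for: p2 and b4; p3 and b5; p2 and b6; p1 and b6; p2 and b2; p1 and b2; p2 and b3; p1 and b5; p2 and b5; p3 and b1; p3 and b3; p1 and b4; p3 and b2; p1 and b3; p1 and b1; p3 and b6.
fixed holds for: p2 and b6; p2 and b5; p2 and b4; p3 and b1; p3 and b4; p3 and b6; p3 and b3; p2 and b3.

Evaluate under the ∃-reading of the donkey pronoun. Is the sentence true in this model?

False

"it" takes "a bug" as antecedent — a donkey pronoun bound across the clause boundary.
Weak reading: every programmer p with some found-bug has at least one found-bug b such that fixed(p,b).
Per programmer: p1:✗  p2:✓  p3:✓
p1 has no witness among its found-bugs.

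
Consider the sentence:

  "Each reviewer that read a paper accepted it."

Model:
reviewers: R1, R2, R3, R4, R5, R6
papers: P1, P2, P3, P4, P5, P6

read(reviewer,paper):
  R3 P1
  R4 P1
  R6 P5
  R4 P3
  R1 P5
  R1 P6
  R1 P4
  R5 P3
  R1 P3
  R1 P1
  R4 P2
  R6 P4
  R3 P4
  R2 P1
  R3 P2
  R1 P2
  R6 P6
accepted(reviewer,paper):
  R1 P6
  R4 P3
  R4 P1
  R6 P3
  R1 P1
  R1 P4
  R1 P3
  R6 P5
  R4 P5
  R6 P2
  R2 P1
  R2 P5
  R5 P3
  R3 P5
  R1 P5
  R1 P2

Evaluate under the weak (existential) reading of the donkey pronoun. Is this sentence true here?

False

"it" takes "a paper" as antecedent — a donkey pronoun bound across the clause boundary.
Weak reading: every reviewer r with some read-paper has at least one read-paper p such that accepted(r,p).
Per reviewer: R1:✓  R2:✓  R3:✗  R4:✓  R5:✓  R6:✓
R3 has no witness among its read-papers.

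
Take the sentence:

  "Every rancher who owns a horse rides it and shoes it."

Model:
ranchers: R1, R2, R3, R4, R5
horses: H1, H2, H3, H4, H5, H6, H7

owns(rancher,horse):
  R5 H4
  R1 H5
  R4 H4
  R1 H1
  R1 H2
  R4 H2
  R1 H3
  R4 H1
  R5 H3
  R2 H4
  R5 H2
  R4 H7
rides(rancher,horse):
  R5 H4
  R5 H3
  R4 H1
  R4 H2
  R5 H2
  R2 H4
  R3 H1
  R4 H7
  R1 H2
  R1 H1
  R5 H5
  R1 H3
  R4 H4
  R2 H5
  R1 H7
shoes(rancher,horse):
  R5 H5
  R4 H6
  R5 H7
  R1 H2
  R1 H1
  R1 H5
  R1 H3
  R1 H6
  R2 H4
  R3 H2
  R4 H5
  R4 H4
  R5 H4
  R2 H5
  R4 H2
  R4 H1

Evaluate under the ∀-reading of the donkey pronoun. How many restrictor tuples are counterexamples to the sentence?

4

"it" takes "a horse" as antecedent — a donkey pronoun bound across the clause boundary.
Strong reading: for every (r,h) with owns(r,h), rides(r,h) ∧ shoes(r,h).
Restrictor pairs: (R1,H1) ✓  (R1,H2) ✓  (R1,H3) ✓  (R1,H5) ✗  (R2,H4) ✓  (R4,H1) ✓  (R4,H2) ✓  (R4,H4) ✓  (R4,H7) ✗  (R5,H2) ✗  (R5,H3) ✗  (R5,H4) ✓
Counterexamples (restrictor pairs failing the scope): 4.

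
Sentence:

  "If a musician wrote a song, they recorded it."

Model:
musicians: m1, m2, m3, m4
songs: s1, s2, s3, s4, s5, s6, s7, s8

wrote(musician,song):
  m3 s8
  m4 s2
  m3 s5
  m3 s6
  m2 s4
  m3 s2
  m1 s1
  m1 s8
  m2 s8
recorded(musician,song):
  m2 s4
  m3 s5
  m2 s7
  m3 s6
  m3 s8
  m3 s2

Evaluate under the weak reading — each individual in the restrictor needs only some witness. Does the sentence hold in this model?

False

"it" takes "a song" as antecedent — a donkey pronoun bound across the clause boundary.
Weak reading: every musician m with some wrote-song has at least one wrote-song s such that recorded(m,s).
Per musician: m1:✗  m2:✓  m3:✓  m4:✗
m1 has no witness among its wrote-songs.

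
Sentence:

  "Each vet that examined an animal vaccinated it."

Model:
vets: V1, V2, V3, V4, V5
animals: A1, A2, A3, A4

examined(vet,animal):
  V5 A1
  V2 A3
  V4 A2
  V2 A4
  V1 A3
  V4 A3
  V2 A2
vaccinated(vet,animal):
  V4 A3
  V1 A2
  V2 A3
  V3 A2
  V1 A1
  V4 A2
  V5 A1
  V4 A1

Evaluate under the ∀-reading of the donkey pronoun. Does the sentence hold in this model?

"it" takes "an animal" as antecedent — a donkey pronoun bound across the clause boundary.
Strong reading: for every (v,a) with examined(v,a), vaccinated(v,a).
Restrictor pairs: (V1,A3) ✗  (V2,A2) ✗  (V2,A3) ✓  (V2,A4) ✗  (V4,A2) ✓  (V4,A3) ✓  (V5,A1) ✓
Counterexample: (V1,A3) is in examined but fails the scope.

False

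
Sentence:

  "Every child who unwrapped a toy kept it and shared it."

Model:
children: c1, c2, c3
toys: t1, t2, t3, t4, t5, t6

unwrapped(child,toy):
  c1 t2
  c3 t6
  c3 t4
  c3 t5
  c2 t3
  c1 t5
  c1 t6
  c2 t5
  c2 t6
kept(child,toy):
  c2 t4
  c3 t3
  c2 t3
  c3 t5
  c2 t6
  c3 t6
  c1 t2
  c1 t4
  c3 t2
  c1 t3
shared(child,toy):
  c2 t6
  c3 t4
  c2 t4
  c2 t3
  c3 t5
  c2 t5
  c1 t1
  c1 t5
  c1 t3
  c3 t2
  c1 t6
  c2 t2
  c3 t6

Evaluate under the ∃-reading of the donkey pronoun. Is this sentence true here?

"it" takes "a toy" as antecedent — a donkey pronoun bound across the clause boundary.
Weak reading: every child c with some unwrapped-toy has at least one unwrapped-toy t such that kept(c,t) ∧ shared(c,t).
Per child: c1:✗  c2:✓  c3:✓
c1 has no witness among its unwrapped-toys.

False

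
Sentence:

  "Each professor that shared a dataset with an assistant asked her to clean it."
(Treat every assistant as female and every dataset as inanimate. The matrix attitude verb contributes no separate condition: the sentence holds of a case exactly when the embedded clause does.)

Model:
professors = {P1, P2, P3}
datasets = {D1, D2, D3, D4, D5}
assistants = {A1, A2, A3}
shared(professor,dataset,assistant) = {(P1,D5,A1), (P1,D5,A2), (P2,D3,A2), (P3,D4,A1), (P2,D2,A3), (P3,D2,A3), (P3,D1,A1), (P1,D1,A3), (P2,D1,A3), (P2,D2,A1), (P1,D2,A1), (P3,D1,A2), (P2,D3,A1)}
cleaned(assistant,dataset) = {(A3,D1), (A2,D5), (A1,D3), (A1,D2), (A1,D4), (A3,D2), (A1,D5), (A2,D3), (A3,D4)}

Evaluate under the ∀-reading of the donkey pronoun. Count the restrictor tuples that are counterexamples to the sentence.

2

"her" takes "an assistant" as antecedent and "it" takes "a dataset"; both are donkey pronouns co-varying with the restrictor.
Strong reading: for every (p,d,a) with shared(p,d,a), cleaned(a,d).
Restrictor triples: (P1,D1,A3)→cleaned(A3,D1) ✓  (P1,D2,A1)→cleaned(A1,D2) ✓  (P1,D5,A1)→cleaned(A1,D5) ✓  (P1,D5,A2)→cleaned(A2,D5) ✓  (P2,D1,A3)→cleaned(A3,D1) ✓  (P2,D2,A1)→cleaned(A1,D2) ✓  (P2,D2,A3)→cleaned(A3,D2) ✓  (P2,D3,A1)→cleaned(A1,D3) ✓  (P2,D3,A2)→cleaned(A2,D3) ✓  (P3,D1,A1)→cleaned(A1,D1) ✗  (P3,D1,A2)→cleaned(A2,D1) ✗  (P3,D2,A3)→cleaned(A3,D2) ✓  (P3,D4,A1)→cleaned(A1,D4) ✓
Counterexamples (restrictor triples failing the scope): 2.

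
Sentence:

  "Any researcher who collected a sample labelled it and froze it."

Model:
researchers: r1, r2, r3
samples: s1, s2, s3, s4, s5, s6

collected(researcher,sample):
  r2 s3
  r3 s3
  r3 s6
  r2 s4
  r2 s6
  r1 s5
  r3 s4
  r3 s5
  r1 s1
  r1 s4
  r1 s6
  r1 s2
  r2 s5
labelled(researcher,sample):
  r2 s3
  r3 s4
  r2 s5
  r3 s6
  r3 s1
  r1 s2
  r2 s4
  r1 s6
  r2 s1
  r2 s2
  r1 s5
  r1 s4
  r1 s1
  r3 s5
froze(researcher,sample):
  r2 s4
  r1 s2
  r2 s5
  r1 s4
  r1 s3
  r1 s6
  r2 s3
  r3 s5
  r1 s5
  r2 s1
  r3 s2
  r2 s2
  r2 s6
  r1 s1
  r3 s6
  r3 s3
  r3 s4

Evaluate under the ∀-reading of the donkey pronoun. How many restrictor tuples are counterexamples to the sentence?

2

"it" takes "a sample" as antecedent — a donkey pronoun bound across the clause boundary.
Strong reading: for every (r,s) with collected(r,s), labelled(r,s) ∧ froze(r,s).
Restrictor pairs: (r1,s1) ✓  (r1,s2) ✓  (r1,s4) ✓  (r1,s5) ✓  (r1,s6) ✓  (r2,s3) ✓  (r2,s4) ✓  (r2,s5) ✓  (r2,s6) ✗  (r3,s3) ✗  (r3,s4) ✓  (r3,s5) ✓  (r3,s6) ✓
Counterexamples (restrictor pairs failing the scope): 2.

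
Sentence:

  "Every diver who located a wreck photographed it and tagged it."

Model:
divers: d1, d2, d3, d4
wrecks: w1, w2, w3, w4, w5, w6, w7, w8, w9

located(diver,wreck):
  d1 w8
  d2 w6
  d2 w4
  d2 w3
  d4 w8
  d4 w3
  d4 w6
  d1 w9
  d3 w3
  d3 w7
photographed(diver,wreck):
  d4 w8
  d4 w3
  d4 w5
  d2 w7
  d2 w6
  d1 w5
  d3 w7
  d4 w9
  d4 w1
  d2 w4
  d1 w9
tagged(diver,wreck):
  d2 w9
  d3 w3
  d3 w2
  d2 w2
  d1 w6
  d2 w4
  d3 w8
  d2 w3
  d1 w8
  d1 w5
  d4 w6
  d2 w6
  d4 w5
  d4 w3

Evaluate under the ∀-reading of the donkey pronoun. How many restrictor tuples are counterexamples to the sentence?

"it" takes "a wreck" as antecedent — a donkey pronoun bound across the clause boundary.
Strong reading: for every (d,w) with located(d,w), photographed(d,w) ∧ tagged(d,w).
Restrictor pairs: (d1,w8) ✗  (d1,w9) ✗  (d2,w3) ✗  (d2,w4) ✓  (d2,w6) ✓  (d3,w3) ✗  (d3,w7) ✗  (d4,w3) ✓  (d4,w6) ✗  (d4,w8) ✗
Counterexamples (restrictor pairs failing the scope): 7.

7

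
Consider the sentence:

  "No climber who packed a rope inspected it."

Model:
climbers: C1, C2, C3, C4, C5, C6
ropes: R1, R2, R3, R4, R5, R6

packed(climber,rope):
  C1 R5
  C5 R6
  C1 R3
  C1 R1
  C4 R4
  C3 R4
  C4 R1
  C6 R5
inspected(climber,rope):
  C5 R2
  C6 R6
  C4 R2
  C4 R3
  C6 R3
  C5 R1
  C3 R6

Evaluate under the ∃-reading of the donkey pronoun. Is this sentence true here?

"it" takes "a rope" as antecedent — a donkey pronoun bound across the clause boundary.
Truth condition: for no (c,r) with packed(c,r) does inspected(c,r) hold.
Restrictor pairs — does the scope hold? (C1,R1):fails  (C1,R3):fails  (C1,R5):fails  (C3,R4):fails  (C4,R1):fails  (C4,R4):fails  (C5,R6):fails  (C6,R5):fails
Scope holds for no restrictor pair, so the sentence is true.

True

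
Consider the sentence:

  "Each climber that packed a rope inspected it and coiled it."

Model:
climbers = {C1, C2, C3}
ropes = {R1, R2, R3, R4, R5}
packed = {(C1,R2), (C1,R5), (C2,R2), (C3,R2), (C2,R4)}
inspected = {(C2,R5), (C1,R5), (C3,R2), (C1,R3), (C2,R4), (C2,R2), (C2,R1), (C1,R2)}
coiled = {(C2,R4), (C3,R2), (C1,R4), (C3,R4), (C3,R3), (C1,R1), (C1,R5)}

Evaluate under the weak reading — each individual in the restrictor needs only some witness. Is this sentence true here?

True

"it" takes "a rope" as antecedent — a donkey pronoun bound across the clause boundary.
Weak reading: every climber c with some packed-rope has at least one packed-rope r such that inspected(c,r) ∧ coiled(c,r).
Per climber: C1:✓  C2:✓  C3:✓
Every climber in the restrictor has a witness.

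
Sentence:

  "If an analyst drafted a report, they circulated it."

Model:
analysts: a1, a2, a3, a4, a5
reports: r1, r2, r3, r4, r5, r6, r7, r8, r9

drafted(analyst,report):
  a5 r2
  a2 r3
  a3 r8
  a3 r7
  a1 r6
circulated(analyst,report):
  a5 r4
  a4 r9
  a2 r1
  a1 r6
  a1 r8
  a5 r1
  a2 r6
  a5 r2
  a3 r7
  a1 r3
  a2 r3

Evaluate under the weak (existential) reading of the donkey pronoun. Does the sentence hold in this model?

True

"it" takes "a report" as antecedent — a donkey pronoun bound across the clause boundary.
Weak reading: every analyst a with some drafted-report has at least one drafted-report r such that circulated(a,r).
Per analyst: a1:✓  a2:✓  a3:✓  a5:✓
Every analyst in the restrictor has a witness.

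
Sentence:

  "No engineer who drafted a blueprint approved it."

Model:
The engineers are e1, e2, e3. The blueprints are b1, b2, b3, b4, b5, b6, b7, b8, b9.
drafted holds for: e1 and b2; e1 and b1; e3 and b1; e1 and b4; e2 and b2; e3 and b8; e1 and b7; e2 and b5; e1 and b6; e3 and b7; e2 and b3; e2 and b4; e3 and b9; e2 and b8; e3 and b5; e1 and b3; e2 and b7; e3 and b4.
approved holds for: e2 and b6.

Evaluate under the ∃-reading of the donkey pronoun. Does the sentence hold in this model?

True

"it" takes "a blueprint" as antecedent — a donkey pronoun bound across the clause boundary.
Truth condition: for no (e,b) with drafted(e,b) does approved(e,b) hold.
Restrictor pairs — does the scope hold? (e1,b1):fails  (e1,b2):fails  (e1,b3):fails  (e1,b4):fails  (e1,b6):fails  (e1,b7):fails  (e2,b2):fails  (e2,b3):fails  (e2,b4):fails  (e2,b5):fails  (e2,b7):fails  (e2,b8):fails  (e3,b1):fails  (e3,b4):fails  (e3,b5):fails  (e3,b7):fails  (e3,b8):fails  (e3,b9):fails
Scope holds for no restrictor pair, so the sentence is true.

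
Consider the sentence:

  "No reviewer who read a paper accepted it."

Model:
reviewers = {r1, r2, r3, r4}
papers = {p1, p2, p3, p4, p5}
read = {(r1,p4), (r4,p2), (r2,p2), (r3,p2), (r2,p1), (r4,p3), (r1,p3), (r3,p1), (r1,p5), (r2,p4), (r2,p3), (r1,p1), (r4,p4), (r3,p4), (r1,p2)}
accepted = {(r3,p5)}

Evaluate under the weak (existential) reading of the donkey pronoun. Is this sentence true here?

"it" takes "a paper" as antecedent — a donkey pronoun bound across the clause boundary.
Truth condition: for no (r,p) with read(r,p) does accepted(r,p) hold.
Restrictor pairs — does the scope hold? (r1,p1):fails  (r1,p2):fails  (r1,p3):fails  (r1,p4):fails  (r1,p5):fails  (r2,p1):fails  (r2,p2):fails  (r2,p3):fails  (r2,p4):fails  (r3,p1):fails  (r3,p2):fails  (r3,p4):fails  (r4,p2):fails  (r4,p3):fails  (r4,p4):fails
Scope holds for no restrictor pair, so the sentence is true.

True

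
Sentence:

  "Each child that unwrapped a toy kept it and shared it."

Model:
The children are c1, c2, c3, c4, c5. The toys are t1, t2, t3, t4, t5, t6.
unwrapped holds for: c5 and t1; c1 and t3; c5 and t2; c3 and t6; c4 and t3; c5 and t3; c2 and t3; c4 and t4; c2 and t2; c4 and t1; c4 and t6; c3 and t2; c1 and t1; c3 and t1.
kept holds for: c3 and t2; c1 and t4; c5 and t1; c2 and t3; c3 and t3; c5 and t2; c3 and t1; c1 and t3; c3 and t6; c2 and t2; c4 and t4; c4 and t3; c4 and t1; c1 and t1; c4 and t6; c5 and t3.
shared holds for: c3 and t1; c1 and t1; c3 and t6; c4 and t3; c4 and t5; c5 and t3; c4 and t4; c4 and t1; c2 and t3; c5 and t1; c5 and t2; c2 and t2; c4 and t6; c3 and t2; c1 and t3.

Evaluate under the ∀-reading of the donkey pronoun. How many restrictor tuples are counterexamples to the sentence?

"it" takes "a toy" as antecedent — a donkey pronoun bound across the clause boundary.
Strong reading: for every (c,t) with unwrapped(c,t), kept(c,t) ∧ shared(c,t).
Restrictor pairs: (c1,t1) ✓  (c1,t3) ✓  (c2,t2) ✓  (c2,t3) ✓  (c3,t1) ✓  (c3,t2) ✓  (c3,t6) ✓  (c4,t1) ✓  (c4,t3) ✓  (c4,t4) ✓  (c4,t6) ✓  (c5,t1) ✓  (c5,t2) ✓  (c5,t3) ✓
Counterexamples (restrictor pairs failing the scope): 0.

0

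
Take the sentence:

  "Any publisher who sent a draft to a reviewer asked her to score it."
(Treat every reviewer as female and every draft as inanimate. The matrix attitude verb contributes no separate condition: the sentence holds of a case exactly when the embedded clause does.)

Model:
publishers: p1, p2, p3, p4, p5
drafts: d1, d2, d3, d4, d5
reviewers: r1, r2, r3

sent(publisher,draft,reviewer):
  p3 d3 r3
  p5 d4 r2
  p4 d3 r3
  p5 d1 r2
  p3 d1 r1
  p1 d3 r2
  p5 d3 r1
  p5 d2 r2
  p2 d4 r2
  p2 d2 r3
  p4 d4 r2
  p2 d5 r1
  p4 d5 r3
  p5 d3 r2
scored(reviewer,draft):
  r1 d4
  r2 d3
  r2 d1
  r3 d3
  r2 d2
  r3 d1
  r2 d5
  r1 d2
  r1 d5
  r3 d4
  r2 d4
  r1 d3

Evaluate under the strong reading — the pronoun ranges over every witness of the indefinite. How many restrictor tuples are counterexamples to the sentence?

"her" takes "a reviewer" as antecedent and "it" takes "a draft"; both are donkey pronouns co-varying with the restrictor.
Strong reading: for every (p,d,r) with sent(p,d,r), scored(r,d).
Restrictor triples: (p1,d3,r2)→scored(r2,d3) ✓  (p2,d2,r3)→scored(r3,d2) ✗  (p2,d4,r2)→scored(r2,d4) ✓  (p2,d5,r1)→scored(r1,d5) ✓  (p3,d1,r1)→scored(r1,d1) ✗  (p3,d3,r3)→scored(r3,d3) ✓  (p4,d3,r3)→scored(r3,d3) ✓  (p4,d4,r2)→scored(r2,d4) ✓  (p4,d5,r3)→scored(r3,d5) ✗  (p5,d1,r2)→scored(r2,d1) ✓  (p5,d2,r2)→scored(r2,d2) ✓  (p5,d3,r1)→scored(r1,d3) ✓  (p5,d3,r2)→scored(r2,d3) ✓  (p5,d4,r2)→scored(r2,d4) ✓
Counterexamples (restrictor triples failing the scope): 3.

3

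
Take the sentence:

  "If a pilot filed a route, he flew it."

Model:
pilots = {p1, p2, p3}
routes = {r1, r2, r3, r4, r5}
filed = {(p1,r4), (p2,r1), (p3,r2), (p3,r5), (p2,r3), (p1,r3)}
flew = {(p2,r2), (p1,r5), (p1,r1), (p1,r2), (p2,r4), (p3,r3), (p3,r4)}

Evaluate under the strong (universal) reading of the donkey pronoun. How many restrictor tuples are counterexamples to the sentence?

"it" takes "a route" as antecedent — a donkey pronoun bound across the clause boundary.
Strong reading: for every (p,r) with filed(p,r), flew(p,r).
Restrictor pairs: (p1,r3) ✗  (p1,r4) ✗  (p2,r1) ✗  (p2,r3) ✗  (p3,r2) ✗  (p3,r5) ✗
Counterexamples (restrictor pairs failing the scope): 6.

6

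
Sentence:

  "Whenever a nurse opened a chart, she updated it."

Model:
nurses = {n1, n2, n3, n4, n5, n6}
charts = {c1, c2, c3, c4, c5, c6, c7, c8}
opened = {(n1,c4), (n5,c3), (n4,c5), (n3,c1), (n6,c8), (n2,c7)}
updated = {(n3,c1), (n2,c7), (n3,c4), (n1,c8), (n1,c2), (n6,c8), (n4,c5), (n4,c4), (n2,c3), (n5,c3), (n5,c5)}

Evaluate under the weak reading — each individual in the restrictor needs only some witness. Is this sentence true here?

False

"it" takes "a chart" as antecedent — a donkey pronoun bound across the clause boundary.
Weak reading: every nurse n with some opened-chart has at least one opened-chart c such that updated(n,c).
Per nurse: n1:✗  n2:✓  n3:✓  n4:✓  n5:✓  n6:✓
n1 has no witness among its opened-charts.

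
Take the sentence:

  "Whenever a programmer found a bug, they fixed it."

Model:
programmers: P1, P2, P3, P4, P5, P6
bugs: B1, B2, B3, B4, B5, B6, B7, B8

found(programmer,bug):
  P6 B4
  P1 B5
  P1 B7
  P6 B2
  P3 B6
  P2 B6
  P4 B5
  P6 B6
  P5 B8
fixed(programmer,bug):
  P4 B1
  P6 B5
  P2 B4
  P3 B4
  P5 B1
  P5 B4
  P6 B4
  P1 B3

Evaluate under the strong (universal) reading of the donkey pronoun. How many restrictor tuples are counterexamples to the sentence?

8

"it" takes "a bug" as antecedent — a donkey pronoun bound across the clause boundary.
Strong reading: for every (p,b) with found(p,b), fixed(p,b).
Restrictor pairs: (P1,B5) ✗  (P1,B7) ✗  (P2,B6) ✗  (P3,B6) ✗  (P4,B5) ✗  (P5,B8) ✗  (P6,B2) ✗  (P6,B4) ✓  (P6,B6) ✗
Counterexamples (restrictor pairs failing the scope): 8.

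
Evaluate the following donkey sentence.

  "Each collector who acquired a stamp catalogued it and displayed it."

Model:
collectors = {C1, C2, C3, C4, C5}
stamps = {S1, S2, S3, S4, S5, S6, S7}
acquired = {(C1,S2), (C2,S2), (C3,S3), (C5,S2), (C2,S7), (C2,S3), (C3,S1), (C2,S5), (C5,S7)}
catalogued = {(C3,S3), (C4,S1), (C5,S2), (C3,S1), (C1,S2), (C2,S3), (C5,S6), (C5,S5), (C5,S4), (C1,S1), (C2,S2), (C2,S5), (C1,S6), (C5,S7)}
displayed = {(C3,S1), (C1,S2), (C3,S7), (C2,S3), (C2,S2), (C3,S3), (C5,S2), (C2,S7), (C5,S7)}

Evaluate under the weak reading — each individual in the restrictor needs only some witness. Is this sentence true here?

True

"it" takes "a stamp" as antecedent — a donkey pronoun bound across the clause boundary.
Weak reading: every collector c with some acquired-stamp has at least one acquired-stamp s such that catalogued(c,s) ∧ displayed(c,s).
Per collector: C1:✓  C2:✓  C3:✓  C5:✓
Every collector in the restrictor has a witness.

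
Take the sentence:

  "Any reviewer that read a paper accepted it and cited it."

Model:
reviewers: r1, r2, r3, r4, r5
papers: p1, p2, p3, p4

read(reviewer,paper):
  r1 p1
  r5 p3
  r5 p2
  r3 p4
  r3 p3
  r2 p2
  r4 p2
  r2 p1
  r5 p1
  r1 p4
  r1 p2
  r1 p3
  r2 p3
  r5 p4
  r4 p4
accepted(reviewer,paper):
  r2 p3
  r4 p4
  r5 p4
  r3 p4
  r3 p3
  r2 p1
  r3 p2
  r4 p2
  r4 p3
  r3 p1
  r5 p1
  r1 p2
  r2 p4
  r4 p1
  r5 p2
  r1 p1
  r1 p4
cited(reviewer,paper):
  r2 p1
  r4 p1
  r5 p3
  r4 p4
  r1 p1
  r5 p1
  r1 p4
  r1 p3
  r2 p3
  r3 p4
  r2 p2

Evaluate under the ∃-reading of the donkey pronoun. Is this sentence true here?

"it" takes "a paper" as antecedent — a donkey pronoun bound across the clause boundary.
Weak reading: every reviewer r with some read-paper has at least one read-paper p such that accepted(r,p) ∧ cited(r,p).
Per reviewer: r1:✓  r2:✓  r3:✓  r4:✓  r5:✓
Every reviewer in the restrictor has a witness.

True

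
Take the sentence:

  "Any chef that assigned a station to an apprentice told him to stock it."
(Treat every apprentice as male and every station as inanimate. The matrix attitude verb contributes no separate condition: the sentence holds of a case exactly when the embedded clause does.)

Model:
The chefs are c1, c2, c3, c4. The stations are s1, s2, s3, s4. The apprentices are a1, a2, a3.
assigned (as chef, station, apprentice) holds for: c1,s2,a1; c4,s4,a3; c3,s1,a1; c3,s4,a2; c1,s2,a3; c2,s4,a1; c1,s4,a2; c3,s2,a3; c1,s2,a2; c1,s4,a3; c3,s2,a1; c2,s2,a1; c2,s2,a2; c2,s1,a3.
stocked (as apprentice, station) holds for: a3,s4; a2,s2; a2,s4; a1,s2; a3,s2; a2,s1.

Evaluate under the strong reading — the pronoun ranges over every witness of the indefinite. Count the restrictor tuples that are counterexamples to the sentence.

"him" takes "an apprentice" as antecedent and "it" takes "a station"; both are donkey pronouns co-varying with the restrictor.
Strong reading: for every (c,s,a) with assigned(c,s,a), stocked(a,s).
Restrictor triples: (c1,s2,a1)→stocked(a1,s2) ✓  (c1,s2,a2)→stocked(a2,s2) ✓  (c1,s2,a3)→stocked(a3,s2) ✓  (c1,s4,a2)→stocked(a2,s4) ✓  (c1,s4,a3)→stocked(a3,s4) ✓  (c2,s1,a3)→stocked(a3,s1) ✗  (c2,s2,a1)→stocked(a1,s2) ✓  (c2,s2,a2)→stocked(a2,s2) ✓  (c2,s4,a1)→stocked(a1,s4) ✗  (c3,s1,a1)→stocked(a1,s1) ✗  (c3,s2,a1)→stocked(a1,s2) ✓  (c3,s2,a3)→stocked(a3,s2) ✓  (c3,s4,a2)→stocked(a2,s4) ✓  (c4,s4,a3)→stocked(a3,s4) ✓
Counterexamples (restrictor triples failing the scope): 3.

3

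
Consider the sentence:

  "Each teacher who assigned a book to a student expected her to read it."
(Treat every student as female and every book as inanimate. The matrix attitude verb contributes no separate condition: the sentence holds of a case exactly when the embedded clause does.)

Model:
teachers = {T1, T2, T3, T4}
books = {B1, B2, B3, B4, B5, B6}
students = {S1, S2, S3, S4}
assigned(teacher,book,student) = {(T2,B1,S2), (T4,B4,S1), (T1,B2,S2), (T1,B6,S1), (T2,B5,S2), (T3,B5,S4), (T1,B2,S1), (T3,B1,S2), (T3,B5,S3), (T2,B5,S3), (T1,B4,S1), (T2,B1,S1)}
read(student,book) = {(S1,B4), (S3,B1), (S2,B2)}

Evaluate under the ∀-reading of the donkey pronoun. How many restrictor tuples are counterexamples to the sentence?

9

"her" takes "a student" as antecedent and "it" takes "a book"; both are donkey pronouns co-varying with the restrictor.
Strong reading: for every (t,b,s) with assigned(t,b,s), read(s,b).
Restrictor triples: (T1,B2,S1)→read(S1,B2) ✗  (T1,B2,S2)→read(S2,B2) ✓  (T1,B4,S1)→read(S1,B4) ✓  (T1,B6,S1)→read(S1,B6) ✗  (T2,B1,S1)→read(S1,B1) ✗  (T2,B1,S2)→read(S2,B1) ✗  (T2,B5,S2)→read(S2,B5) ✗  (T2,B5,S3)→read(S3,B5) ✗  (T3,B1,S2)→read(S2,B1) ✗  (T3,B5,S3)→read(S3,B5) ✗  (T3,B5,S4)→read(S4,B5) ✗  (T4,B4,S1)→read(S1,B4) ✓
Counterexamples (restrictor triples failing the scope): 9.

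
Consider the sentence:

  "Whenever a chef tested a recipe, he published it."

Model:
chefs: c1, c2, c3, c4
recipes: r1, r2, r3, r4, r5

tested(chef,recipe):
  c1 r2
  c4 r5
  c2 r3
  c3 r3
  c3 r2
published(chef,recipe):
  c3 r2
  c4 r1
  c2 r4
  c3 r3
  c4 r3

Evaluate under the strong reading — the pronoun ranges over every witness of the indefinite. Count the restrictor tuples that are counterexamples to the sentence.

3

"it" takes "a recipe" as antecedent — a donkey pronoun bound across the clause boundary.
Strong reading: for every (c,r) with tested(c,r), published(c,r).
Restrictor pairs: (c1,r2) ✗  (c2,r3) ✗  (c3,r2) ✓  (c3,r3) ✓  (c4,r5) ✗
Counterexamples (restrictor pairs failing the scope): 3.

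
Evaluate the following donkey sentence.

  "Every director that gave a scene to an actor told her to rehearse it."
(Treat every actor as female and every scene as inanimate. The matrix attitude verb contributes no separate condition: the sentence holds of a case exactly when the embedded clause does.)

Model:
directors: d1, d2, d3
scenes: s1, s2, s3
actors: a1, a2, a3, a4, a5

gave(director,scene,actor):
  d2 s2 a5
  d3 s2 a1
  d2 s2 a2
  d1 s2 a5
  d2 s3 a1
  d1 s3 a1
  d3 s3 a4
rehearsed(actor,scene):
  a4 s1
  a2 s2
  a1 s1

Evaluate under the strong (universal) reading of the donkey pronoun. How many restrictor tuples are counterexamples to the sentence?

"her" takes "an actor" as antecedent and "it" takes "a scene"; both are donkey pronouns co-varying with the restrictor.
Strong reading: for every (d,s,a) with gave(d,s,a), rehearsed(a,s).
Restrictor triples: (d1,s2,a5)→rehearsed(a5,s2) ✗  (d1,s3,a1)→rehearsed(a1,s3) ✗  (d2,s2,a2)→rehearsed(a2,s2) ✓  (d2,s2,a5)→rehearsed(a5,s2) ✗  (d2,s3,a1)→rehearsed(a1,s3) ✗  (d3,s2,a1)→rehearsed(a1,s2) ✗  (d3,s3,a4)→rehearsed(a4,s3) ✗
Counterexamples (restrictor triples failing the scope): 6.

6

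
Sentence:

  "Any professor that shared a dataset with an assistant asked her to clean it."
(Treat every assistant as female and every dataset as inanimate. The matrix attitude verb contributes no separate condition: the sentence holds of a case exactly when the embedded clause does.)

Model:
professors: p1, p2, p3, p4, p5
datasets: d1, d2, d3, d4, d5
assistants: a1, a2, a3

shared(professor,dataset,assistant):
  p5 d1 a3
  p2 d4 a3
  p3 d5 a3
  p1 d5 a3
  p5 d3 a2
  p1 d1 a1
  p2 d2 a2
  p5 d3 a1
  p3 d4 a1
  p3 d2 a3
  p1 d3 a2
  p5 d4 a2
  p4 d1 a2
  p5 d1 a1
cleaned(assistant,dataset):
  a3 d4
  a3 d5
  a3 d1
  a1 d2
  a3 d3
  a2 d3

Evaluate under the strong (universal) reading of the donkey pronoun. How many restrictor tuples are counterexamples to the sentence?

"her" takes "an assistant" as antecedent and "it" takes "a dataset"; both are donkey pronouns co-varying with the restrictor.
Strong reading: for every (p,d,a) with shared(p,d,a), cleaned(a,d).
Restrictor triples: (p1,d1,a1)→cleaned(a1,d1) ✗  (p1,d3,a2)→cleaned(a2,d3) ✓  (p1,d5,a3)→cleaned(a3,d5) ✓  (p2,d2,a2)→cleaned(a2,d2) ✗  (p2,d4,a3)→cleaned(a3,d4) ✓  (p3,d2,a3)→cleaned(a3,d2) ✗  (p3,d4,a1)→cleaned(a1,d4) ✗  (p3,d5,a3)→cleaned(a3,d5) ✓  (p4,d1,a2)→cleaned(a2,d1) ✗  (p5,d1,a1)→cleaned(a1,d1) ✗  (p5,d1,a3)→cleaned(a3,d1) ✓  (p5,d3,a1)→cleaned(a1,d3) ✗  (p5,d3,a2)→cleaned(a2,d3) ✓  (p5,d4,a2)→cleaned(a2,d4) ✗
Counterexamples (restrictor triples failing the scope): 8.

8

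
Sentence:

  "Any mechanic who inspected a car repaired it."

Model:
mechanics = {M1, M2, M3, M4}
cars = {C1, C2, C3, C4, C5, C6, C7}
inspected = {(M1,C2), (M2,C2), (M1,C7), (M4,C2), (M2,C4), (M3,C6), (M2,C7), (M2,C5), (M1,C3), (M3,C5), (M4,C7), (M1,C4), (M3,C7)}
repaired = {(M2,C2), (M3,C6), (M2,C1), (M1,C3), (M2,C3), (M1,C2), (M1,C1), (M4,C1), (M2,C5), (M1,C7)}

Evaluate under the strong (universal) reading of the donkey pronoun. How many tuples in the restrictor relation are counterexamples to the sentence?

"it" takes "a car" as antecedent — a donkey pronoun bound across the clause boundary.
Strong reading: for every (m,c) with inspected(m,c), repaired(m,c).
Restrictor pairs: (M1,C2) ✓  (M1,C3) ✓  (M1,C4) ✗  (M1,C7) ✓  (M2,C2) ✓  (M2,C4) ✗  (M2,C5) ✓  (M2,C7) ✗  (M3,C5) ✗  (M3,C6) ✓  (M3,C7) ✗  (M4,C2) ✗  (M4,C7) ✗
Counterexamples (restrictor pairs failing the scope): 7.

7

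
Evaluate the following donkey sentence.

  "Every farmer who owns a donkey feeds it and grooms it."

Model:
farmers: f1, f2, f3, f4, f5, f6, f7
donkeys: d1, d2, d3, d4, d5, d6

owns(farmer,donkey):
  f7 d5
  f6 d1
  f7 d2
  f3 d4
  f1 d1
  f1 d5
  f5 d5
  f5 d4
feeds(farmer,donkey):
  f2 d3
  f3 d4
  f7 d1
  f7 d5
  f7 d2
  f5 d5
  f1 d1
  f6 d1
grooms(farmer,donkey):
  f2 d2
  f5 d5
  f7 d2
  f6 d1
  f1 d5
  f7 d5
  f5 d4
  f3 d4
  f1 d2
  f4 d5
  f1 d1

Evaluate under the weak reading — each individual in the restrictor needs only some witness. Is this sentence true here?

True

"it" takes "a donkey" as antecedent — a donkey pronoun bound across the clause boundary.
Weak reading: every farmer f with some owns-donkey has at least one owns-donkey d such that feeds(f,d) ∧ grooms(f,d).
Per farmer: f1:✓  f3:✓  f5:✓  f6:✓  f7:✓
Every farmer in the restrictor has a witness.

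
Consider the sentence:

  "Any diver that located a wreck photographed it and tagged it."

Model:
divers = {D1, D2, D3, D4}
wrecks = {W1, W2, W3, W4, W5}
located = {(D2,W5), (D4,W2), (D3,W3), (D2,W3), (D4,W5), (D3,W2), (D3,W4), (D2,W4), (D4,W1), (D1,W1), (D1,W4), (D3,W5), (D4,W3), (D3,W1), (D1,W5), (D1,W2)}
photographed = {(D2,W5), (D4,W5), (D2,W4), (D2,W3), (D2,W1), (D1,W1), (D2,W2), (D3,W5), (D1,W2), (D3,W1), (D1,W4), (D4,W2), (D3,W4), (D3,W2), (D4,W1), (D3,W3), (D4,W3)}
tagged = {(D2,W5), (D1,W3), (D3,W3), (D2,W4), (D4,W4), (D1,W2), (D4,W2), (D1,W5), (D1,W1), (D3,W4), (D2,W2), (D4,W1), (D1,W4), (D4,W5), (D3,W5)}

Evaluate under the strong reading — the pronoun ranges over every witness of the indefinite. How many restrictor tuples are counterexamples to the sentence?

"it" takes "a wreck" as antecedent — a donkey pronoun bound across the clause boundary.
Strong reading: for every (d,w) with located(d,w), photographed(d,w) ∧ tagged(d,w).
Restrictor pairs: (D1,W1) ✓  (D1,W2) ✓  (D1,W4) ✓  (D1,W5) ✗  (D2,W3) ✗  (D2,W4) ✓  (D2,W5) ✓  (D3,W1) ✗  (D3,W2) ✗  (D3,W3) ✓  (D3,W4) ✓  (D3,W5) ✓  (D4,W1) ✓  (D4,W2) ✓  (D4,W3) ✗  (D4,W5) ✓
Counterexamples (restrictor pairs failing the scope): 5.

5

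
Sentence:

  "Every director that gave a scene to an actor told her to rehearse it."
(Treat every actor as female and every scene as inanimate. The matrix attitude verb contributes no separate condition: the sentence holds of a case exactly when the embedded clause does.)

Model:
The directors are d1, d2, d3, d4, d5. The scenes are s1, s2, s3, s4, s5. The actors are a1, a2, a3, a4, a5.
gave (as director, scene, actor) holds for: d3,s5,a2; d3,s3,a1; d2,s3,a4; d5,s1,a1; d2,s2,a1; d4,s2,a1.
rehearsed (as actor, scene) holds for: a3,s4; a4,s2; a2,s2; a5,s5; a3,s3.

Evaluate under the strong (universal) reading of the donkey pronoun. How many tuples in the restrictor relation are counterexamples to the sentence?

6

"her" takes "an actor" as antecedent and "it" takes "a scene"; both are donkey pronouns co-varying with the restrictor.
Strong reading: for every (d,s,a) with gave(d,s,a), rehearsed(a,s).
Restrictor triples: (d2,s2,a1)→rehearsed(a1,s2) ✗  (d2,s3,a4)→rehearsed(a4,s3) ✗  (d3,s3,a1)→rehearsed(a1,s3) ✗  (d3,s5,a2)→rehearsed(a2,s5) ✗  (d4,s2,a1)→rehearsed(a1,s2) ✗  (d5,s1,a1)→rehearsed(a1,s1) ✗
Counterexamples (restrictor triples failing the scope): 6.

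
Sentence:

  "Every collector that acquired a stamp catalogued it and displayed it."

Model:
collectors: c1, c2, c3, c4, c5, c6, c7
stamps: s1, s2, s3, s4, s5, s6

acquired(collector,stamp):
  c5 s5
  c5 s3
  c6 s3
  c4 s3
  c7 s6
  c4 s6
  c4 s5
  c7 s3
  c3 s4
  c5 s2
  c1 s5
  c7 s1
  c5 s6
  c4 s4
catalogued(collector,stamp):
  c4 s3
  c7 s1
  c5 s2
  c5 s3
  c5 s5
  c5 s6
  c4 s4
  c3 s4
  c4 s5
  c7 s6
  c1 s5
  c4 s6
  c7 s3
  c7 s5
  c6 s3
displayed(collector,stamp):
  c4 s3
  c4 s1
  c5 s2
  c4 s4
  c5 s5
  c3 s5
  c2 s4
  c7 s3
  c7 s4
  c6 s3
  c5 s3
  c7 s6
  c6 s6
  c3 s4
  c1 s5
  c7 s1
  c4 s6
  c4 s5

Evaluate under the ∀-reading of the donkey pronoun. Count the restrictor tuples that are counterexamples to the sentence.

"it" takes "a stamp" as antecedent — a donkey pronoun bound across the clause boundary.
Strong reading: for every (c,s) with acquired(c,s), catalogued(c,s) ∧ displayed(c,s).
Restrictor pairs: (c1,s5) ✓  (c3,s4) ✓  (c4,s3) ✓  (c4,s4) ✓  (c4,s5) ✓  (c4,s6) ✓  (c5,s2) ✓  (c5,s3) ✓  (c5,s5) ✓  (c5,s6) ✗  (c6,s3) ✓  (c7,s1) ✓  (c7,s3) ✓  (c7,s6) ✓
Counterexamples (restrictor pairs failing the scope): 1.

1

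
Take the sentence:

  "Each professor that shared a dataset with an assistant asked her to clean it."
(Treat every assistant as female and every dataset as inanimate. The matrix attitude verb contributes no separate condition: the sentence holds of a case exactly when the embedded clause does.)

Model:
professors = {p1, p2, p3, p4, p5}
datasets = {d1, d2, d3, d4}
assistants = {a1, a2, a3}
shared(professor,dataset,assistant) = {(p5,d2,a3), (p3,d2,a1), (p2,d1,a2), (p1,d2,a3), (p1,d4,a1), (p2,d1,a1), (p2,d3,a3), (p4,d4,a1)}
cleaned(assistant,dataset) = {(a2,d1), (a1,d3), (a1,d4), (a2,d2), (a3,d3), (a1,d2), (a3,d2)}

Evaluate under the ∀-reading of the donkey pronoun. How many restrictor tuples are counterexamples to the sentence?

"her" takes "an assistant" as antecedent and "it" takes "a dataset"; both are donkey pronouns co-varying with the restrictor.
Strong reading: for every (p,d,a) with shared(p,d,a), cleaned(a,d).
Restrictor triples: (p1,d2,a3)→cleaned(a3,d2) ✓  (p1,d4,a1)→cleaned(a1,d4) ✓  (p2,d1,a1)→cleaned(a1,d1) ✗  (p2,d1,a2)→cleaned(a2,d1) ✓  (p2,d3,a3)→cleaned(a3,d3) ✓  (p3,d2,a1)→cleaned(a1,d2) ✓  (p4,d4,a1)→cleaned(a1,d4) ✓  (p5,d2,a3)→cleaned(a3,d2) ✓
Counterexamples (restrictor triples failing the scope): 1.

1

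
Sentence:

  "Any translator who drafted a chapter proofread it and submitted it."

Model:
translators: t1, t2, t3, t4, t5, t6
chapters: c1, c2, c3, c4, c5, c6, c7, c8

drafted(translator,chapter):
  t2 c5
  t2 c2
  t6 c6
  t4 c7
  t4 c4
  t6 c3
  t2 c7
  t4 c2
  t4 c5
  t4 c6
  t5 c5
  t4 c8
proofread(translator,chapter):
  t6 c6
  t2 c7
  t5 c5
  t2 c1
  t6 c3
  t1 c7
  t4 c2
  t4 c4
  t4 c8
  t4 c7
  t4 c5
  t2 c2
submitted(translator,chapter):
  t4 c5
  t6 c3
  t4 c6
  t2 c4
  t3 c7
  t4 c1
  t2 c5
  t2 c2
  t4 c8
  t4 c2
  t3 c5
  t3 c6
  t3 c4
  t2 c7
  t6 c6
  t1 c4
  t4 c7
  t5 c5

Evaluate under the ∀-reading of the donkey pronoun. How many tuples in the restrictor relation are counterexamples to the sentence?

3

"it" takes "a chapter" as antecedent — a donkey pronoun bound across the clause boundary.
Strong reading: for every (t,c) with drafted(t,c), proofread(t,c) ∧ submitted(t,c).
Restrictor pairs: (t2,c2) ✓  (t2,c5) ✗  (t2,c7) ✓  (t4,c2) ✓  (t4,c4) ✗  (t4,c5) ✓  (t4,c6) ✗  (t4,c7) ✓  (t4,c8) ✓  (t5,c5) ✓  (t6,c3) ✓  (t6,c6) ✓
Counterexamples (restrictor pairs failing the scope): 3.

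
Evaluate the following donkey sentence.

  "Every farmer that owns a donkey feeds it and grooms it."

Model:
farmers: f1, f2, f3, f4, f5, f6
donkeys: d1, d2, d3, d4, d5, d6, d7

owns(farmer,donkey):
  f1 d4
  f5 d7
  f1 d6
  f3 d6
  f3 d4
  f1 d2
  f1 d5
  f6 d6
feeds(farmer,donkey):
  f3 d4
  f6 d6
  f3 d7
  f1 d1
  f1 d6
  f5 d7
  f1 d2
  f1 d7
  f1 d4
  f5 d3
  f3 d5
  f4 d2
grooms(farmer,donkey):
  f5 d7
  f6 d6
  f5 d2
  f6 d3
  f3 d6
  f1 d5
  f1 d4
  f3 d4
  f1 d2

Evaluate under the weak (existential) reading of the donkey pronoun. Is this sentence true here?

"it" takes "a donkey" as antecedent — a donkey pronoun bound across the clause boundary.
Weak reading: every farmer f with some owns-donkey has at least one owns-donkey d such that feeds(f,d) ∧ grooms(f,d).
Per farmer: f1:✓  f3:✓  f5:✓  f6:✓
Every farmer in the restrictor has a witness.

True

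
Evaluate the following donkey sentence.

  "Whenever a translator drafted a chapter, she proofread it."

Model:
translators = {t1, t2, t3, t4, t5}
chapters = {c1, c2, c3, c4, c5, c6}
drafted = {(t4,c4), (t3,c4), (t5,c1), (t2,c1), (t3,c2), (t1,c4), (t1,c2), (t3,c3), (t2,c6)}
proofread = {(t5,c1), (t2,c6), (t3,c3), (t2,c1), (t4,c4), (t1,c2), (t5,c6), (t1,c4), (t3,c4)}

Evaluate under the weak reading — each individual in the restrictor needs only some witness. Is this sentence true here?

"it" takes "a chapter" as antecedent — a donkey pronoun bound across the clause boundary.
Weak reading: every translator t with some drafted-chapter has at least one drafted-chapter c such that proofread(t,c).
Per translator: t1:✓  t2:✓  t3:✓  t4:✓  t5:✓
Every translator in the restrictor has a witness.

True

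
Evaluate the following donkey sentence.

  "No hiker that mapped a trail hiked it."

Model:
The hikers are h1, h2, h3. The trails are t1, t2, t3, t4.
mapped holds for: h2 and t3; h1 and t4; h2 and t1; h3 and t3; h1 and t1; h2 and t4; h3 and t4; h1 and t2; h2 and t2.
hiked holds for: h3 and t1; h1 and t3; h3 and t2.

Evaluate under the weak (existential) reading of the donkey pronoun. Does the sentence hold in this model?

True

"it" takes "a trail" as antecedent — a donkey pronoun bound across the clause boundary.
Truth condition: for no (h,t) with mapped(h,t) does hiked(h,t) hold.
Restrictor pairs — does the scope hold? (h1,t1):fails  (h1,t2):fails  (h1,t4):fails  (h2,t1):fails  (h2,t2):fails  (h2,t3):fails  (h2,t4):fails  (h3,t3):fails  (h3,t4):fails
Scope holds for no restrictor pair, so the sentence is true.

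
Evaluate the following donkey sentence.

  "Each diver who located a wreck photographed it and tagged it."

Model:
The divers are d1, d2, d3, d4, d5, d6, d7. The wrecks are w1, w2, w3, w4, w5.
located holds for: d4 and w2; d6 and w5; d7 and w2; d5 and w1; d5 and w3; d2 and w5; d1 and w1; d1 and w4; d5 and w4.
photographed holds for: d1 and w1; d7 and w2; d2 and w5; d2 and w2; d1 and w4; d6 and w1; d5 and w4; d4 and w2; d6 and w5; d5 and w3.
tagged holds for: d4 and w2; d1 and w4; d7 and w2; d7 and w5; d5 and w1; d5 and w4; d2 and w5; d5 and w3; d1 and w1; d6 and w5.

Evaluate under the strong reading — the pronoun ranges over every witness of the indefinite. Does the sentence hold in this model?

"it" takes "a wreck" as antecedent — a donkey pronoun bound across the clause boundary.
Strong reading: for every (d,w) with located(d,w), photographed(d,w) ∧ tagged(d,w).
Restrictor pairs: (d1,w1) ✓  (d1,w4) ✓  (d2,w5) ✓  (d4,w2) ✓  (d5,w1) ✗  (d5,w3) ✓  (d5,w4) ✓  (d6,w5) ✓  (d7,w2) ✓
Counterexample: (d5,w1) is in located but fails the scope.

False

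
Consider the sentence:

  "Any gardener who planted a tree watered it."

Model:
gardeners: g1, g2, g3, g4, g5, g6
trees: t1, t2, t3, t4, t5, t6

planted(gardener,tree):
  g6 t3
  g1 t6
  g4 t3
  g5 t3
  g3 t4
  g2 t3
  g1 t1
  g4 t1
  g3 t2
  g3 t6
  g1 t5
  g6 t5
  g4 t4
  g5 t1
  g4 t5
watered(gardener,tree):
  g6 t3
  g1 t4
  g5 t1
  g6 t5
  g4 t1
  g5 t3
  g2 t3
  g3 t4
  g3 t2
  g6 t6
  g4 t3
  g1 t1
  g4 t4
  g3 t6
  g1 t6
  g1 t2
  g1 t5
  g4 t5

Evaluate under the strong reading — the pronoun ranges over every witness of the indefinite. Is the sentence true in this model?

"it" takes "a tree" as antecedent — a donkey pronoun bound across the clause boundary.
Strong reading: for every (g,t) with planted(g,t), watered(g,t).
Restrictor pairs: (g1,t1) ✓  (g1,t5) ✓  (g1,t6) ✓  (g2,t3) ✓  (g3,t2) ✓  (g3,t4) ✓  (g3,t6) ✓  (g4,t1) ✓  (g4,t3) ✓  (g4,t4) ✓  (g4,t5) ✓  (g5,t1) ✓  (g5,t3) ✓  (g6,t3) ✓  (g6,t5) ✓
Every restrictor pair satisfies the scope.

True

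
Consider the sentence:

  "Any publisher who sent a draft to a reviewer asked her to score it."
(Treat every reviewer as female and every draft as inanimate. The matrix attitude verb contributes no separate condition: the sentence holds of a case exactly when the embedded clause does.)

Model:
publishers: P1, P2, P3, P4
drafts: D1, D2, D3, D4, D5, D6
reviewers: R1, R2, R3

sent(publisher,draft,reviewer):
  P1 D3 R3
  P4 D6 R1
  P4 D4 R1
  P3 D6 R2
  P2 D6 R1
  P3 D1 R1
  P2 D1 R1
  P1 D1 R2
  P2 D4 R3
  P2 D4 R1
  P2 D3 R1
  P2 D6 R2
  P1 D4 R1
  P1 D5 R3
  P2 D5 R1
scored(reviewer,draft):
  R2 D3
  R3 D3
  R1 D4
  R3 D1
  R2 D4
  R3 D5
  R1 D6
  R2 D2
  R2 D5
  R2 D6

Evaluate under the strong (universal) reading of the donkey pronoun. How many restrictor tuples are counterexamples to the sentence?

6

"her" takes "a reviewer" as antecedent and "it" takes "a draft"; both are donkey pronouns co-varying with the restrictor.
Strong reading: for every (p,d,r) with sent(p,d,r), scored(r,d).
Restrictor triples: (P1,D1,R2)→scored(R2,D1) ✗  (P1,D3,R3)→scored(R3,D3) ✓  (P1,D4,R1)→scored(R1,D4) ✓  (P1,D5,R3)→scored(R3,D5) ✓  (P2,D1,R1)→scored(R1,D1) ✗  (P2,D3,R1)→scored(R1,D3) ✗  (P2,D4,R1)→scored(R1,D4) ✓  (P2,D4,R3)→scored(R3,D4) ✗  (P2,D5,R1)→scored(R1,D5) ✗  (P2,D6,R1)→scored(R1,D6) ✓  (P2,D6,R2)→scored(R2,D6) ✓  (P3,D1,R1)→scored(R1,D1) ✗  (P3,D6,R2)→scored(R2,D6) ✓  (P4,D4,R1)→scored(R1,D4) ✓  (P4,D6,R1)→scored(R1,D6) ✓
Counterexamples (restrictor triples failing the scope): 6.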